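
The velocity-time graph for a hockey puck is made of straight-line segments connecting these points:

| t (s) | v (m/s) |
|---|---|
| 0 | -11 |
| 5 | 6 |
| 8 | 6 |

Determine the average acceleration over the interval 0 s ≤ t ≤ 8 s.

Average acceleration = Δv/Δt = (6 − -11)/(8 − 0) = 2.125 m/s².

2.125 m/s²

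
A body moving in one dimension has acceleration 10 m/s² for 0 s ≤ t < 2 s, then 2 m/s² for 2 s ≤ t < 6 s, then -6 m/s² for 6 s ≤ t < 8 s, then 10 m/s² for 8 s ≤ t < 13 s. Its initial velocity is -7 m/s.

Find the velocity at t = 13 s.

Δv equals the area under the a-t graph; then v = v₀ + Δv.
0–2 s: 10 × 2 = 20 m/s
2–6 s: 2 × 4 = 8 m/s
6–8 s: -6 × 2 = -12 m/s
8–13 s: 10 × 5 = 50 m/s
Δv = 66 m/s, so v(13) = -7 + (66) = 59 m/s.

59 m/s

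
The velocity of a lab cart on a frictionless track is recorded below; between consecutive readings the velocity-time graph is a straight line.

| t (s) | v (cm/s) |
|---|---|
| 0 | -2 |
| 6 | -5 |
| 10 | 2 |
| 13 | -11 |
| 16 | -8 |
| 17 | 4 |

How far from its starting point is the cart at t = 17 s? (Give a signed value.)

-71 cm

Net displacement equals the area under the velocity-time graph (areas below the axis count negative).
0–6 s: ½(-2 + -5)(6) = -21 cm
6–10 s: ½(-5 + 2)(4) = -6 cm
10–13 s: ½(2 + -11)(3) = -13.5 cm
13–16 s: ½(-11 + -8)(3) = -28.5 cm
16–17 s: ½(-8 + 4)(1) = -2 cm
Net displacement = -71 cm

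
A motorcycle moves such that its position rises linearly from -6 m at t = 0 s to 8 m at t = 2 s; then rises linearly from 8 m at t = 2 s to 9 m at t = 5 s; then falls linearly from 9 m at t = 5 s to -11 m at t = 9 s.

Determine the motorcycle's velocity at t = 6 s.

Velocity is the slope of the x-t graph on 5–9 s: (-11 − 9)/(9 − 5) = -5 m/s.

-5 m/s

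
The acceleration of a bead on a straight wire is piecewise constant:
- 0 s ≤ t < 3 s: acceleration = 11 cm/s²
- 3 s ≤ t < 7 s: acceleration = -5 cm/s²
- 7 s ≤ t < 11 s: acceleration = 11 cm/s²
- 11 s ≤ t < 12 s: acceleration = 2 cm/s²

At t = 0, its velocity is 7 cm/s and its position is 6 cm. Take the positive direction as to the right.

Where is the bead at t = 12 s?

On each constant-a segment, Δv = aΔt and Δx = v₀Δt + ½aΔt²; chain segment to segment.
0–3 s: v starts 7 cm/s; Δx = 7·3 + ½·11·3² = 70.5 cm; v ends 40 cm/s.
3–7 s: v starts 40 cm/s; Δx = 40·4 + ½·-5·4² = 120 cm; v ends 20 cm/s.
7–11 s: v starts 20 cm/s; Δx = 20·4 + ½·11·4² = 168 cm; v ends 64 cm/s.
11–12 s: v starts 64 cm/s; Δx = 64·1 + ½·2·1² = 65 cm; v ends 66 cm/s.
x(12) = 6 + Σ Δx = 429.5 cm.

429.5 cm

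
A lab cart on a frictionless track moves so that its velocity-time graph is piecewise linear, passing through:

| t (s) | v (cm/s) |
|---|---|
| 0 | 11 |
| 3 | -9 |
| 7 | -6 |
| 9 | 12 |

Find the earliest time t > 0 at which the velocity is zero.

t = 1.65 s

v changes sign on 0–3 s (from 11 to -9); the graph is linear there, so v = 0 at t = 0 + (-11)·(3 − 0)/(-9 − 11) = 1.65 s.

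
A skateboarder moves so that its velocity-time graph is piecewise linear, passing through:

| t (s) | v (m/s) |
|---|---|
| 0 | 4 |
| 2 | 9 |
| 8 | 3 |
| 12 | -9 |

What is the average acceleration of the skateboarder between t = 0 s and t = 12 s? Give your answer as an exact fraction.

Average acceleration = Δv/Δt = (-9 − 4)/(12 − 0) = -13/12 m/s².

-13/12 m/s²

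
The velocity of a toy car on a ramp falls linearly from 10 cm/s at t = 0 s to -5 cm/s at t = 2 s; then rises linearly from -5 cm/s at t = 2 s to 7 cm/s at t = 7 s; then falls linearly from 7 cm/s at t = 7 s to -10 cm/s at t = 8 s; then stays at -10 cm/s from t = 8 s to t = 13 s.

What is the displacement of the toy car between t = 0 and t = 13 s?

-41.5 cm

Net displacement equals the area under the velocity-time graph (areas below the axis count negative).
0–2 s: ½(10 + -5)(2) = 5 cm
2–7 s: ½(-5 + 7)(5) = 5 cm
7–8 s: ½(7 + -10)(1) = -1.5 cm
8–13 s: -10 × 5 = -50 cm
Net displacement = -41.5 cm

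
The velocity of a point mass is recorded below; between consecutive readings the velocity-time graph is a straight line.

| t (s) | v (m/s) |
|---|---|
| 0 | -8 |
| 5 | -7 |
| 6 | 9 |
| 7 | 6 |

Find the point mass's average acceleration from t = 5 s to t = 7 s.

Average acceleration = Δv/Δt = (6 − -7)/(7 − 5) = 6.5 m/s².

6.5 m/s²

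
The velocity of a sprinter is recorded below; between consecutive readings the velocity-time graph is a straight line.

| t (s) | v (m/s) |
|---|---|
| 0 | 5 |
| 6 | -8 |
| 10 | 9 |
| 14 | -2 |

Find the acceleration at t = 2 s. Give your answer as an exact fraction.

Acceleration is the slope of the v-t graph on 0–6 s: (-8 − 5)/(6 − 0) = -13/6 m/s².

-13/6 m/s²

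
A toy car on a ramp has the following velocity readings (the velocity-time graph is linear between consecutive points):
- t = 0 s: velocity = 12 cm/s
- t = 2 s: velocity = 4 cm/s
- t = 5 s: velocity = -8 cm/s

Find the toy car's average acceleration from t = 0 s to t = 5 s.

-4 cm/s²

Average acceleration = Δv/Δt = (-8 − 12)/(5 − 0) = -4 cm/s².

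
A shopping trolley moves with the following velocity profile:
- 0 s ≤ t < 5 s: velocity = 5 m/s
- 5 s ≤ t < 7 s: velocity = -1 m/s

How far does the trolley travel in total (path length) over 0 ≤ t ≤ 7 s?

Total distance travelled is ∫|v| dt — sum the magnitudes of each area piece.
0–5 s: |5| × 5 = 25 m
5–7 s: |-1| × 2 = 2 m
Total distance = 27 m

27 m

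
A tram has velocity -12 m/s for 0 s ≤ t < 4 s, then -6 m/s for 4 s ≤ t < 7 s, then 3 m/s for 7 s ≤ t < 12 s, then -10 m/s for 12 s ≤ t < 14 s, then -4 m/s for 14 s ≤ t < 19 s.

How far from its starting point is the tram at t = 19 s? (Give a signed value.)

-91 m

Displacement is the signed area under the v-t curve.
0–4 s: -12 × 4 = -48 m
4–7 s: -6 × 3 = -18 m
7–12 s: 3 × 5 = 15 m
12–14 s: -10 × 2 = -20 m
14–19 s: -4 × 5 = -20 m
Net displacement = -91 m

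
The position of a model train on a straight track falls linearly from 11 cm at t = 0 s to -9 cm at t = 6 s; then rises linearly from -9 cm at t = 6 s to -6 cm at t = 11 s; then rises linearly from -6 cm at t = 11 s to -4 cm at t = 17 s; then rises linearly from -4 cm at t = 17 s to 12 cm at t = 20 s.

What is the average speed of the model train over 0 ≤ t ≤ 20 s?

2.05 cm/s

Average speed = (total path length)/(elapsed time); on a piecewise-linear x-t graph the path length is Σ|Δx|.
0–6 s: |Δx| = |-9 − 11| = 20 cm
6–11 s: |Δx| = |-6 − -9| = 3 cm
11–17 s: |Δx| = |-4 − -6| = 2 cm
17–20 s: |Δx| = |12 − -4| = 16 cm
Total path = 41 cm; average speed = 41/20 = 2.05 cm/s.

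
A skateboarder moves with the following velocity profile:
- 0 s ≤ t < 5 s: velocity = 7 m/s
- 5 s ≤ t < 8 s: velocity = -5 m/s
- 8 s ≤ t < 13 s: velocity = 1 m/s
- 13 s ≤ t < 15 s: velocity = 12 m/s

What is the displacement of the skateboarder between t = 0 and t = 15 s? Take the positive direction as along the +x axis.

Displacement is the signed area under the v-t curve.
0–5 s: 7 × 5 = 35 m
5–8 s: -5 × 3 = -15 m
8–13 s: 1 × 5 = 5 m
13–15 s: 12 × 2 = 24 m
Net displacement = 49 m

49 m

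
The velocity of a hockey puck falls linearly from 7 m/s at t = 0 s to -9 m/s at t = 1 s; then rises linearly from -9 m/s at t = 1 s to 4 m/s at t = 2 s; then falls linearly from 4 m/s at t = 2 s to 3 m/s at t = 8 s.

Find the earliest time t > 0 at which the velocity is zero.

v changes sign on 0–1 s (from 7 to -9); the graph is linear there, so v = 0 at t = 0 + (-7)·(1 − 0)/(-9 − 7) = 0.4375 s.

t = 0.4375 s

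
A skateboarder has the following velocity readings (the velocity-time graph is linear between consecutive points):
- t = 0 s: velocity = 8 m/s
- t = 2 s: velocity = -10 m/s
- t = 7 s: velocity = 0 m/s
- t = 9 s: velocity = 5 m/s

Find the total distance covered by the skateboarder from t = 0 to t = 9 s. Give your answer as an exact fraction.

Total distance travelled is ∫|v| dt — sum the magnitudes of each area piece.
0–2 s: v = 0 at t = 8/9 s; triangle areas 32/9 + 50/9 = 82/9 m
2–7 s: |½(-10 + 0)(5)| = 25 m
7–9 s: |½(0 + 5)(2)| = 5 m
Total distance = 352/9 m

352/9 m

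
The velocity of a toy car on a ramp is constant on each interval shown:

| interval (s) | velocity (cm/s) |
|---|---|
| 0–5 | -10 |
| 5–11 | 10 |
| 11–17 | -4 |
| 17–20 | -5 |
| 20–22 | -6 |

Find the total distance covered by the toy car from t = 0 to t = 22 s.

Total distance travelled is ∫|v| dt — sum the magnitudes of each area piece.
0–5 s: |-10| × 5 = 50 cm
5–11 s: |10| × 6 = 60 cm
11–17 s: |-4| × 6 = 24 cm
17–20 s: |-5| × 3 = 15 cm
20–22 s: |-6| × 2 = 12 cm
Total distance = 161 cm

161 cm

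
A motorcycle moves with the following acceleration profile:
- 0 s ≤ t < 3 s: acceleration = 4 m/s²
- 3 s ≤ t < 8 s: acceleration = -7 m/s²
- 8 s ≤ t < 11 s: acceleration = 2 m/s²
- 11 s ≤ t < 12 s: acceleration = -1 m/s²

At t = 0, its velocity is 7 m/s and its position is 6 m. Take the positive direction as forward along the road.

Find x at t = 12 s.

3 m

On each constant-a segment, Δv = aΔt and Δx = v₀Δt + ½aΔt²; chain segment to segment.
0–3 s: v starts 7 m/s; Δx = 7·3 + ½·4·3² = 39 m; v ends 19 m/s.
3–8 s: v starts 19 m/s; Δx = 19·5 + ½·-7·5² = 7.5 m; v ends -16 m/s.
8–11 s: v starts -16 m/s; Δx = -16·3 + ½·2·3² = -39 m; v ends -10 m/s.
11–12 s: v starts -10 m/s; Δx = -10·1 + ½·-1·1² = -10.5 m; v ends -11 m/s.
x(12) = 6 + Σ Δx = 3 m.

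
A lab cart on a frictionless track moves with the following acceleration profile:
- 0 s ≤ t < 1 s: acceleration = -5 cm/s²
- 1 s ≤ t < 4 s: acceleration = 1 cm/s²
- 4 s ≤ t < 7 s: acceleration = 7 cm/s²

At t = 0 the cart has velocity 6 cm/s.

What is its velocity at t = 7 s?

Δv equals the area under the a-t graph; then v = v₀ + Δv.
0–1 s: -5 × 1 = -5 cm/s
1–4 s: 1 × 3 = 3 cm/s
4–7 s: 7 × 3 = 21 cm/s
Δv = 19 cm/s, so v(7) = 6 + (19) = 25 cm/s.

25 cm/s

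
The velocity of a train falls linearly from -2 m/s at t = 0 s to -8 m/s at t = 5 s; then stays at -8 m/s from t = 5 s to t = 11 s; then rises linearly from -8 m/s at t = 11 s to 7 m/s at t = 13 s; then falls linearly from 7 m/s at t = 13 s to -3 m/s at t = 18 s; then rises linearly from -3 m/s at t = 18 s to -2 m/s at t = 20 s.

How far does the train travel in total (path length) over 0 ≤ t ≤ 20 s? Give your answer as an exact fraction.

3001/30 m

Total distance travelled is ∫|v| dt — sum the magnitudes of each area piece.
0–5 s: |½(-2 + -8)(5)| = 25 m
5–11 s: |-8| × 6 = 48 m
11–13 s: v = 0 at t = 181/15 s; triangle areas 64/15 + 49/15 = 113/15 m
13–18 s: v = 0 at t = 16.5 s; triangle areas 12.25 + 2.25 = 14.5 m
18–20 s: |½(-3 + -2)(2)| = 5 m
Total distance = 3001/30 m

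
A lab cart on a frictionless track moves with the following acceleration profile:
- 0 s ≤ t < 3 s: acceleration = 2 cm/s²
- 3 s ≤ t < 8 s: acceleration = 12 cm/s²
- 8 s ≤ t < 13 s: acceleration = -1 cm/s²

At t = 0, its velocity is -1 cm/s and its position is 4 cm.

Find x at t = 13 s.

497.5 cm

On each constant-a segment, Δv = aΔt and Δx = v₀Δt + ½aΔt²; chain segment to segment.
0–3 s: v starts -1 cm/s; Δx = -1·3 + ½·2·3² = 6 cm; v ends 5 cm/s.
3–8 s: v starts 5 cm/s; Δx = 5·5 + ½·12·5² = 175 cm; v ends 65 cm/s.
8–13 s: v starts 65 cm/s; Δx = 65·5 + ½·-1·5² = 312.5 cm; v ends 60 cm/s.
x(13) = 4 + Σ Δx = 497.5 cm.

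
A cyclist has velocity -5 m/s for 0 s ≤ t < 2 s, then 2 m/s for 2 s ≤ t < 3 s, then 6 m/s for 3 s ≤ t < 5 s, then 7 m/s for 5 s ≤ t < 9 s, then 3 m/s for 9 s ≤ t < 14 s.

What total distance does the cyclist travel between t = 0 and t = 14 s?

Distance (not displacement) is the total path length: add the absolute areas under v-t.
0–2 s: |-5| × 2 = 10 m
2–3 s: |2| × 1 = 2 m
3–5 s: |6| × 2 = 12 m
5–9 s: |7| × 4 = 28 m
9–14 s: |3| × 5 = 15 m
Total distance = 67 m

67 m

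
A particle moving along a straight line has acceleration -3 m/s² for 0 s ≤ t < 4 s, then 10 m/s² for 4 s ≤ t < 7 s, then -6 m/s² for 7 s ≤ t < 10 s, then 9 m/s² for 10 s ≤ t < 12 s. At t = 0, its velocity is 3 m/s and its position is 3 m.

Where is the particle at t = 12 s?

On each constant-a segment, Δv = aΔt and Δx = v₀Δt + ½aΔt²; chain segment to segment.
0–4 s: v starts 3 m/s; Δx = 3·4 + ½·-3·4² = -12 m; v ends -9 m/s.
4–7 s: v starts -9 m/s; Δx = -9·3 + ½·10·3² = 18 m; v ends 21 m/s.
7–10 s: v starts 21 m/s; Δx = 21·3 + ½·-6·3² = 36 m; v ends 3 m/s.
10–12 s: v starts 3 m/s; Δx = 3·2 + ½·9·2² = 24 m; v ends 21 m/s.
x(12) = 3 + Σ Δx = 69 m.

69 m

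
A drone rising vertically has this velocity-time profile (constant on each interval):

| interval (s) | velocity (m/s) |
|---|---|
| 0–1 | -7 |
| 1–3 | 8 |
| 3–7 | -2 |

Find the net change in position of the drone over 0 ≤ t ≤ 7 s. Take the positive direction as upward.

Net displacement equals the area under the velocity-time graph (areas below the axis count negative).
0–1 s: -7 × 1 = -7 m
1–3 s: 8 × 2 = 16 m
3–7 s: -2 × 4 = -8 m
Net displacement = 1 m

1 m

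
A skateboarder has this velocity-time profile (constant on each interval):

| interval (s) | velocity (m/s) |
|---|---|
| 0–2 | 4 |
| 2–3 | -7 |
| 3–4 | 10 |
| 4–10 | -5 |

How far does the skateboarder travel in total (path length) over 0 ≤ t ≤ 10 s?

55 m

Total distance travelled is ∫|v| dt — sum the magnitudes of each area piece.
0–2 s: |4| × 2 = 8 m
2–3 s: |-7| × 1 = 7 m
3–4 s: |10| × 1 = 10 m
4–10 s: |-5| × 6 = 30 m
Total distance = 55 m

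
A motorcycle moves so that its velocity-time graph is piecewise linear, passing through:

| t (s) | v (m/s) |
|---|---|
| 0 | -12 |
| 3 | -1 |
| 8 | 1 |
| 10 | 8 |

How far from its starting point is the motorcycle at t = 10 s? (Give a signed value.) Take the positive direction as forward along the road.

-10.5 m

Net displacement equals the area under the velocity-time graph (areas below the axis count negative).
0–3 s: ½(-12 + -1)(3) = -19.5 m
3–8 s: ½(-1 + 1)(5) = 0 m
8–10 s: ½(1 + 8)(2) = 9 m
Net displacement = -10.5 m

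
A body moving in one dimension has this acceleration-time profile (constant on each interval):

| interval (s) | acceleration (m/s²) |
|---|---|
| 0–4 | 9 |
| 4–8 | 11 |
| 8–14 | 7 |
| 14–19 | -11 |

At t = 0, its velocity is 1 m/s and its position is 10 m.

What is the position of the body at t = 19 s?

1411.5 m

On each constant-a segment, Δv = aΔt and Δx = v₀Δt + ½aΔt²; chain segment to segment.
0–4 s: v starts 1 m/s; Δx = 1·4 + ½·9·4² = 76 m; v ends 37 m/s.
4–8 s: v starts 37 m/s; Δx = 37·4 + ½·11·4² = 236 m; v ends 81 m/s.
8–14 s: v starts 81 m/s; Δx = 81·6 + ½·7·6² = 612 m; v ends 123 m/s.
14–19 s: v starts 123 m/s; Δx = 123·5 + ½·-11·5² = 477.5 m; v ends 68 m/s.
x(19) = 10 + Σ Δx = 1411.5 m.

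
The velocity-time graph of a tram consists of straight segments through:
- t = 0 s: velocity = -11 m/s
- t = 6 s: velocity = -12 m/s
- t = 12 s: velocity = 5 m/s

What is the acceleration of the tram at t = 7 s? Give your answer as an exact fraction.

17/6 m/s²

Acceleration is the slope of the v-t graph on 6–12 s: (5 − -12)/(12 − 6) = 17/6 m/s².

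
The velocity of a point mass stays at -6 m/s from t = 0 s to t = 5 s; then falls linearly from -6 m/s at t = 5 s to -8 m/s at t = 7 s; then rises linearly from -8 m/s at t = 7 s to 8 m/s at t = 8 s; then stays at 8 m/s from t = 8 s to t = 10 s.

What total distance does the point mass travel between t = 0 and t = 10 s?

Distance (not displacement) is the total path length: add the absolute areas under v-t.
0–5 s: |-6| × 5 = 30 m
5–7 s: |½(-6 + -8)(2)| = 14 m
7–8 s: v = 0 at t = 7.5 s; triangle areas 2 + 2 = 4 m
8–10 s: |8| × 2 = 16 m
Total distance = 64 m

64 m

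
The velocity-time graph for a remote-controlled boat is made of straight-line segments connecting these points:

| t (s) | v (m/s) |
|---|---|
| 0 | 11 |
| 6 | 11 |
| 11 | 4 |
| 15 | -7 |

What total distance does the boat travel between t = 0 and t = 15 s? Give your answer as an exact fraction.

Total distance travelled is ∫|v| dt — sum the magnitudes of each area piece.
0–6 s: |11| × 6 = 66 m
6–11 s: |½(11 + 4)(5)| = 37.5 m
11–15 s: v = 0 at t = 137/11 s; triangle areas 32/11 + 98/11 = 130/11 m
Total distance = 2537/22 m

2537/22 m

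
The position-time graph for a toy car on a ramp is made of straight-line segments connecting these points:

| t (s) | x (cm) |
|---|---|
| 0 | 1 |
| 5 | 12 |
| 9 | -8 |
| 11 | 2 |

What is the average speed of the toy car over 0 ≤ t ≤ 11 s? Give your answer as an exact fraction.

41/11 cm/s

Average speed = (total path length)/(elapsed time); on a piecewise-linear x-t graph the path length is Σ|Δx|.
0–5 s: |Δx| = |12 − 1| = 11 cm
5–9 s: |Δx| = |-8 − 12| = 20 cm
9–11 s: |Δx| = |2 − -8| = 10 cm
Total path = 41 cm; average speed = 41/11 = 41/11 cm/s.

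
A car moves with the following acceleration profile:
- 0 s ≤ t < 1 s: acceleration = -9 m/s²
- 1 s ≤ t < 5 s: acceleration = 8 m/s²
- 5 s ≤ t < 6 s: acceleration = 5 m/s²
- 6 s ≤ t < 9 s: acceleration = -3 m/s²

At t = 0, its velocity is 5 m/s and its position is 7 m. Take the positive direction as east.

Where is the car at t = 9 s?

On each constant-a segment, Δv = aΔt and Δx = v₀Δt + ½aΔt²; chain segment to segment.
0–1 s: v starts 5 m/s; Δx = 5·1 + ½·-9·1² = 0.5 m; v ends -4 m/s.
1–5 s: v starts -4 m/s; Δx = -4·4 + ½·8·4² = 48 m; v ends 28 m/s.
5–6 s: v starts 28 m/s; Δx = 28·1 + ½·5·1² = 30.5 m; v ends 33 m/s.
6–9 s: v starts 33 m/s; Δx = 33·3 + ½·-3·3² = 85.5 m; v ends 24 m/s.
x(9) = 7 + Σ Δx = 171.5 m.

171.5 m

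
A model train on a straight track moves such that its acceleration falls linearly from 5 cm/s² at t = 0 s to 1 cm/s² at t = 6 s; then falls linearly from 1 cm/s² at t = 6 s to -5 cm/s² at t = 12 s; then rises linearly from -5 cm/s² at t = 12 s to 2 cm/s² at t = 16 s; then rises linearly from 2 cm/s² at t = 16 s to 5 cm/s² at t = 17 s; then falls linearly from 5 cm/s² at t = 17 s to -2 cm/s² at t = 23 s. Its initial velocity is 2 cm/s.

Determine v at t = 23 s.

14.5 cm/s

Δv equals the area under the a-t graph; then v = v₀ + Δv.
0–6 s: ½(5 + 1)(6) = 18 cm/s
6–12 s: ½(1 + -5)(6) = -12 cm/s
12–16 s: ½(-5 + 2)(4) = -6 cm/s
16–17 s: ½(2 + 5)(1) = 3.5 cm/s
17–23 s: ½(5 + -2)(6) = 9 cm/s
Δv = 12.5 cm/s, so v(23) = 2 + (12.5) = 14.5 cm/s.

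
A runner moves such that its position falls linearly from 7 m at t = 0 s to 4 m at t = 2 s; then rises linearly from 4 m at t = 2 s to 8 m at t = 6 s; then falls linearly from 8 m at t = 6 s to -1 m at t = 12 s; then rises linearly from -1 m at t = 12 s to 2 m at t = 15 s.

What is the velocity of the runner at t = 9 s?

-1.5 m/s

Velocity is the slope of the x-t graph on 6–12 s: (-1 − 8)/(12 − 6) = -1.5 m/s.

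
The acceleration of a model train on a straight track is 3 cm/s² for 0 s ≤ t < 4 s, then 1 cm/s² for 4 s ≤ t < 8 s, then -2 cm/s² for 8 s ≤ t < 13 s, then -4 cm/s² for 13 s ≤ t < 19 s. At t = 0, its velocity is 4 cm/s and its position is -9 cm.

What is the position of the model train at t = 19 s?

166 cm

On each constant-a segment, Δv = aΔt and Δx = v₀Δt + ½aΔt²; chain segment to segment.
0–4 s: v starts 4 cm/s; Δx = 4·4 + ½·3·4² = 40 cm; v ends 16 cm/s.
4–8 s: v starts 16 cm/s; Δx = 16·4 + ½·1·4² = 72 cm; v ends 20 cm/s.
8–13 s: v starts 20 cm/s; Δx = 20·5 + ½·-2·5² = 75 cm; v ends 10 cm/s.
13–19 s: v starts 10 cm/s; Δx = 10·6 + ½·-4·6² = -12 cm; v ends -14 cm/s.
x(19) = -9 + Σ Δx = 166 cm.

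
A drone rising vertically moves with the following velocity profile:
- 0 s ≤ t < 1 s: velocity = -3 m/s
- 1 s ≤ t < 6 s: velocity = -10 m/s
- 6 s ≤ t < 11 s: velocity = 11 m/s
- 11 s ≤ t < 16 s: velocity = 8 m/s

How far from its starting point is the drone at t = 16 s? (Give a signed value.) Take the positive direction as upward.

Net displacement equals the area under the velocity-time graph (areas below the axis count negative).
0–1 s: -3 × 1 = -3 m
1–6 s: -10 × 5 = -50 m
6–11 s: 11 × 5 = 55 m
11–16 s: 8 × 5 = 40 m
Net displacement = 42 m

42 m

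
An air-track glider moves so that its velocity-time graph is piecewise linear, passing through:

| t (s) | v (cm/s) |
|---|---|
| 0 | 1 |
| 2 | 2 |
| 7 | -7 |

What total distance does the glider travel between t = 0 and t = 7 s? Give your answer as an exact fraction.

Distance (not displacement) is the total path length: add the absolute areas under v-t.
0–2 s: |½(1 + 2)(2)| = 3 cm
2–7 s: v = 0 at t = 28/9 s; triangle areas 10/9 + 245/18 = 265/18 cm
Total distance = 319/18 cm

319/18 cm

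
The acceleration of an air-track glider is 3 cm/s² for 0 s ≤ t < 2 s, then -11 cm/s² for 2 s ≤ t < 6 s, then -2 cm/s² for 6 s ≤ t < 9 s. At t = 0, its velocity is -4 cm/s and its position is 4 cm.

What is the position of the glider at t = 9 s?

-213 cm

On each constant-a segment, Δv = aΔt and Δx = v₀Δt + ½aΔt²; chain segment to segment.
0–2 s: v starts -4 cm/s; Δx = -4·2 + ½·3·2² = -2 cm; v ends 2 cm/s.
2–6 s: v starts 2 cm/s; Δx = 2·4 + ½·-11·4² = -80 cm; v ends -42 cm/s.
6–9 s: v starts -42 cm/s; Δx = -42·3 + ½·-2·3² = -135 cm; v ends -48 cm/s.
x(9) = 4 + Σ Δx = -213 cm.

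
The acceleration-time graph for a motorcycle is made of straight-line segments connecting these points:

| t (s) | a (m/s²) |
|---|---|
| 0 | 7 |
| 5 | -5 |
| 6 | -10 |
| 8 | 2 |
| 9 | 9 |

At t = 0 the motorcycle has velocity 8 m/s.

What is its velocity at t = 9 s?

Δv equals the area under the a-t graph; then v = v₀ + Δv.
0–5 s: ½(7 + -5)(5) = 5 m/s
5–6 s: ½(-5 + -10)(1) = -7.5 m/s
6–8 s: ½(-10 + 2)(2) = -8 m/s
8–9 s: ½(2 + 9)(1) = 5.5 m/s
Δv = -5 m/s, so v(9) = 8 + (-5) = 3 m/s.

3 m/s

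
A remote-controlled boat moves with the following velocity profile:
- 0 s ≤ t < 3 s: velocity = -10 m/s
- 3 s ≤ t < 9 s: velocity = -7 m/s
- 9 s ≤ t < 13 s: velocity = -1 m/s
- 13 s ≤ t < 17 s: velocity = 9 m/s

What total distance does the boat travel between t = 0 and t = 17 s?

Distance (not displacement) is the total path length: add the absolute areas under v-t.
0–3 s: |-10| × 3 = 30 m
3–9 s: |-7| × 6 = 42 m
9–13 s: |-1| × 4 = 4 m
13–17 s: |9| × 4 = 36 m
Total distance = 112 m

112 m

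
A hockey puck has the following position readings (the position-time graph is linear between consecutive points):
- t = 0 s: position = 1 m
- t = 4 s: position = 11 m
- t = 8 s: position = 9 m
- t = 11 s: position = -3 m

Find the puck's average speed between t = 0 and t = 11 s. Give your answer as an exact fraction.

24/11 m/s

Average speed = (total path length)/(elapsed time); on a piecewise-linear x-t graph the path length is Σ|Δx|.
0–4 s: |Δx| = |11 − 1| = 10 m
4–8 s: |Δx| = |9 − 11| = 2 m
8–11 s: |Δx| = |-3 − 9| = 12 m
Total path = 24 m; average speed = 24/11 = 24/11 m/s.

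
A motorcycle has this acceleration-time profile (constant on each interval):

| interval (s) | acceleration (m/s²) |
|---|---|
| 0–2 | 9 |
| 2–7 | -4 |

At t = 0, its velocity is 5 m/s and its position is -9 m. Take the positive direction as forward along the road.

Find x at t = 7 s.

On each constant-a segment, Δv = aΔt and Δx = v₀Δt + ½aΔt²; chain segment to segment.
0–2 s: v starts 5 m/s; Δx = 5·2 + ½·9·2² = 28 m; v ends 23 m/s.
2–7 s: v starts 23 m/s; Δx = 23·5 + ½·-4·5² = 65 m; v ends 3 m/s.
x(7) = -9 + Σ Δx = 84 m.

84 m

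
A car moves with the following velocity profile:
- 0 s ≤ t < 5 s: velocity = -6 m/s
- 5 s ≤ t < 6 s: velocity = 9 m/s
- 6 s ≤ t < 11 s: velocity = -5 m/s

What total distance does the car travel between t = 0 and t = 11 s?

Distance (not displacement) is the total path length: add the absolute areas under v-t.
0–5 s: |-6| × 5 = 30 m
5–6 s: |9| × 1 = 9 m
6–11 s: |-5| × 5 = 25 m
Total distance = 64 m

64 m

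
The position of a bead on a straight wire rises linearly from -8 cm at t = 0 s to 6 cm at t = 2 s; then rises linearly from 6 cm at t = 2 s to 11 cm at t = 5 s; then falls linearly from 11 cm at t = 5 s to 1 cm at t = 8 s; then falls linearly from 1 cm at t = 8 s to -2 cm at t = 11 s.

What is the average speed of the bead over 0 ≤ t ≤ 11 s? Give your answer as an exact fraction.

32/11 cm/s

Average speed = (total path length)/(elapsed time); on a piecewise-linear x-t graph the path length is Σ|Δx|.
0–2 s: |Δx| = |6 − -8| = 14 cm
2–5 s: |Δx| = |11 − 6| = 5 cm
5–8 s: |Δx| = |1 − 11| = 10 cm
8–11 s: |Δx| = |-2 − 1| = 3 cm
Total path = 32 cm; average speed = 32/11 = 32/11 cm/s.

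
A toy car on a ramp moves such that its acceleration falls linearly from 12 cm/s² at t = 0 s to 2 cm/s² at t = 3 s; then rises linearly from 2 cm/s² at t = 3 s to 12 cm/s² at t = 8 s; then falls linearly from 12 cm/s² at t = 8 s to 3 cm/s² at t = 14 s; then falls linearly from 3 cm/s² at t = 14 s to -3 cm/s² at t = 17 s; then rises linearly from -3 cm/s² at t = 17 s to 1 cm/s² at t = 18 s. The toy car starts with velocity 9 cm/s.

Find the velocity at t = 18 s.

Δv equals the area under the a-t graph; then v = v₀ + Δv.
0–3 s: ½(12 + 2)(3) = 21 cm/s
3–8 s: ½(2 + 12)(5) = 35 cm/s
8–14 s: ½(12 + 3)(6) = 45 cm/s
14–17 s: ½(3 + -3)(3) = 0 cm/s
17–18 s: ½(-3 + 1)(1) = -1 cm/s
Δv = 100 cm/s, so v(18) = 9 + (100) = 109 cm/s.

109 cm/s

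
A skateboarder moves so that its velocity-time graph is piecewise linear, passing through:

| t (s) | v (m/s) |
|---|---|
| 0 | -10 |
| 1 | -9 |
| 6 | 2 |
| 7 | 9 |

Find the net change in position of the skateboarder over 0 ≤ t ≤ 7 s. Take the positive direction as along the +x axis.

Net displacement equals the area under the velocity-time graph (areas below the axis count negative).
0–1 s: ½(-10 + -9)(1) = -9.5 m
1–6 s: ½(-9 + 2)(5) = -17.5 m
6–7 s: ½(2 + 9)(1) = 5.5 m
Net displacement = -21.5 m

-21.5 m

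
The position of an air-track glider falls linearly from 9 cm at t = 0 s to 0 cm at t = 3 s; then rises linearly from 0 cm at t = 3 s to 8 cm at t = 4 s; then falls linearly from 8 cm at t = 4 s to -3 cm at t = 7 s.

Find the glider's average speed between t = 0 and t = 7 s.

Average speed = (total path length)/(elapsed time); on a piecewise-linear x-t graph the path length is Σ|Δx|.
0–3 s: |Δx| = |0 − 9| = 9 cm
3–4 s: |Δx| = |8 − 0| = 8 cm
4–7 s: |Δx| = |-3 − 8| = 11 cm
Total path = 28 cm; average speed = 28/7 = 4 cm/s.

4 cm/s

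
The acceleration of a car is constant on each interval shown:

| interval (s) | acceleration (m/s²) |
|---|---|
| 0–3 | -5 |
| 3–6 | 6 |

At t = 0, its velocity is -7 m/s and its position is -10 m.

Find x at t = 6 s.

-92.5 m

On each constant-a segment, Δv = aΔt and Δx = v₀Δt + ½aΔt²; chain segment to segment.
0–3 s: v starts -7 m/s; Δx = -7·3 + ½·-5·3² = -43.5 m; v ends -22 m/s.
3–6 s: v starts -22 m/s; Δx = -22·3 + ½·6·3² = -39 m; v ends -4 m/s.
x(6) = -10 + Σ Δx = -92.5 m.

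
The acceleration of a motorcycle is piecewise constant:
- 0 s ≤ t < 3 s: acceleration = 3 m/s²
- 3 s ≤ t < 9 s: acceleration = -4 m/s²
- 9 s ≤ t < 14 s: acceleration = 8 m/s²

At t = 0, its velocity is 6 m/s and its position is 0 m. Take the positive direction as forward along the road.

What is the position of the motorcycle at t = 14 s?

104.5 m

On each constant-a segment, Δv = aΔt and Δx = v₀Δt + ½aΔt²; chain segment to segment.
0–3 s: v starts 6 m/s; Δx = 6·3 + ½·3·3² = 31.5 m; v ends 15 m/s.
3–9 s: v starts 15 m/s; Δx = 15·6 + ½·-4·6² = 18 m; v ends -9 m/s.
9–14 s: v starts -9 m/s; Δx = -9·5 + ½·8·5² = 55 m; v ends 31 m/s.
x(14) = 0 + Σ Δx = 104.5 m.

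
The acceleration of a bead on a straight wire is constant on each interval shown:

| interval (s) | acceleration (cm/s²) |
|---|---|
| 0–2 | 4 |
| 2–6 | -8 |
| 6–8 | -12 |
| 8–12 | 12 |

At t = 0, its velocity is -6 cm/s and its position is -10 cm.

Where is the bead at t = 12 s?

-274 cm

On each constant-a segment, Δv = aΔt and Δx = v₀Δt + ½aΔt²; chain segment to segment.
0–2 s: v starts -6 cm/s; Δx = -6·2 + ½·4·2² = -4 cm; v ends 2 cm/s.
2–6 s: v starts 2 cm/s; Δx = 2·4 + ½·-8·4² = -56 cm; v ends -30 cm/s.
6–8 s: v starts -30 cm/s; Δx = -30·2 + ½·-12·2² = -84 cm; v ends -54 cm/s.
8–12 s: v starts -54 cm/s; Δx = -54·4 + ½·12·4² = -120 cm; v ends -6 cm/s.
x(12) = -10 + Σ Δx = -274 cm.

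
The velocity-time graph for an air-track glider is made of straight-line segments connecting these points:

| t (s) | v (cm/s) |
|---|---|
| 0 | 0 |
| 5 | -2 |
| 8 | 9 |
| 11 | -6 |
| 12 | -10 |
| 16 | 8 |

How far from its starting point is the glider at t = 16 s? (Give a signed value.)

-2 cm

Displacement is the signed area under the v-t curve.
0–5 s: ½(0 + -2)(5) = -5 cm
5–8 s: ½(-2 + 9)(3) = 10.5 cm
8–11 s: ½(9 + -6)(3) = 4.5 cm
11–12 s: ½(-6 + -10)(1) = -8 cm
12–16 s: ½(-10 + 8)(4) = -4 cm
Net displacement = -2 cm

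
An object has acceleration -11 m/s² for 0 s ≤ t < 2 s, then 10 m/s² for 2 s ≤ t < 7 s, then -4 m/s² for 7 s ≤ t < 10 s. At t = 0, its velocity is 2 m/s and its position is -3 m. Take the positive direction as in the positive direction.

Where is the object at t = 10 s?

76 m

On each constant-a segment, Δv = aΔt and Δx = v₀Δt + ½aΔt²; chain segment to segment.
0–2 s: v starts 2 m/s; Δx = 2·2 + ½·-11·2² = -18 m; v ends -20 m/s.
2–7 s: v starts -20 m/s; Δx = -20·5 + ½·10·5² = 25 m; v ends 30 m/s.
7–10 s: v starts 30 m/s; Δx = 30·3 + ½·-4·3² = 72 m; v ends 18 m/s.
x(10) = -3 + Σ Δx = 76 m.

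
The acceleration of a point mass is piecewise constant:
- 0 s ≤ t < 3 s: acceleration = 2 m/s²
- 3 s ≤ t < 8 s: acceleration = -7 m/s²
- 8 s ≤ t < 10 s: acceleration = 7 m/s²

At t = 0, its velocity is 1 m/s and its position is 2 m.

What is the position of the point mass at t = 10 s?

-80.5 m

On each constant-a segment, Δv = aΔt and Δx = v₀Δt + ½aΔt²; chain segment to segment.
0–3 s: v starts 1 m/s; Δx = 1·3 + ½·2·3² = 12 m; v ends 7 m/s.
3–8 s: v starts 7 m/s; Δx = 7·5 + ½·-7·5² = -52.5 m; v ends -28 m/s.
8–10 s: v starts -28 m/s; Δx = -28·2 + ½·7·2² = -42 m; v ends -14 m/s.
x(10) = 2 + Σ Δx = -80.5 m.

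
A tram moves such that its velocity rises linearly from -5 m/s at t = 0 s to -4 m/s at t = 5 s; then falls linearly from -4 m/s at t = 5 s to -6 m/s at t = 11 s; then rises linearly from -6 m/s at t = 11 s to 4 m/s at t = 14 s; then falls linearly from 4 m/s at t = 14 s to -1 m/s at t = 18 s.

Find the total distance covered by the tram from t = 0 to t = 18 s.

67.1 m

Total distance travelled is ∫|v| dt — sum the magnitudes of each area piece.
0–5 s: |½(-5 + -4)(5)| = 22.5 m
5–11 s: |½(-4 + -6)(6)| = 30 m
11–14 s: v = 0 at t = 12.8 s; triangle areas 5.4 + 2.4 = 7.8 m
14–18 s: v = 0 at t = 17.2 s; triangle areas 6.4 + 0.4 = 6.8 m
Total distance = 67.1 m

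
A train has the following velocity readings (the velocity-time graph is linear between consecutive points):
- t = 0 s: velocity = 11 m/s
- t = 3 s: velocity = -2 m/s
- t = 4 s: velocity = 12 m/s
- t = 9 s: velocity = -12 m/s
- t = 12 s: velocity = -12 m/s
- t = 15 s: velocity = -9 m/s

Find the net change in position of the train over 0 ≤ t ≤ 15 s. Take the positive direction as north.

-49 m

Displacement is the signed area under the v-t curve.
0–3 s: ½(11 + -2)(3) = 13.5 m
3–4 s: ½(-2 + 12)(1) = 5 m
4–9 s: ½(12 + -12)(5) = 0 m
9–12 s: -12 × 3 = -36 m
12–15 s: ½(-12 + -9)(3) = -31.5 m
Net displacement = -49 m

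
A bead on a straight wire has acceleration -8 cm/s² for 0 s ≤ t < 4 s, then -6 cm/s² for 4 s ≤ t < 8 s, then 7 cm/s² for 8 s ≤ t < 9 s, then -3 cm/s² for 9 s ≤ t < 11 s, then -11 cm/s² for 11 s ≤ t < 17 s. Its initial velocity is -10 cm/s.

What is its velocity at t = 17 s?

Δv equals the area under the a-t graph; then v = v₀ + Δv.
0–4 s: -8 × 4 = -32 cm/s
4–8 s: -6 × 4 = -24 cm/s
8–9 s: 7 × 1 = 7 cm/s
9–11 s: -3 × 2 = -6 cm/s
11–17 s: -11 × 6 = -66 cm/s
Δv = -121 cm/s, so v(17) = -10 + (-121) = -131 cm/s.

-131 cm/s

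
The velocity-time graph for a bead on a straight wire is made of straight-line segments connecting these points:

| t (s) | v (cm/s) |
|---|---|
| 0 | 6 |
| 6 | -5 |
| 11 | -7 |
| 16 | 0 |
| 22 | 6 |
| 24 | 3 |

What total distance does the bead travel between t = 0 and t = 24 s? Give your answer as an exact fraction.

2005/22 cm

Distance (not displacement) is the total path length: add the absolute areas under v-t.
0–6 s: v = 0 at t = 36/11 s; triangle areas 108/11 + 75/11 = 183/11 cm
6–11 s: |½(-5 + -7)(5)| = 30 cm
11–16 s: |½(-7 + 0)(5)| = 17.5 cm
16–22 s: |½(0 + 6)(6)| = 18 cm
22–24 s: |½(6 + 3)(2)| = 9 cm
Total distance = 2005/22 cm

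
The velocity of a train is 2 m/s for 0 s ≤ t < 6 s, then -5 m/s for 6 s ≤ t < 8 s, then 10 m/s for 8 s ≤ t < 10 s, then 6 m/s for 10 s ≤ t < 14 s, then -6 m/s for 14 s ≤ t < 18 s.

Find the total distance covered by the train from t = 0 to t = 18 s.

Distance (not displacement) is the total path length: add the absolute areas under v-t.
0–6 s: |2| × 6 = 12 m
6–8 s: |-5| × 2 = 10 m
8–10 s: |10| × 2 = 20 m
10–14 s: |6| × 4 = 24 m
14–18 s: |-6| × 4 = 24 m
Total distance = 90 m

90 m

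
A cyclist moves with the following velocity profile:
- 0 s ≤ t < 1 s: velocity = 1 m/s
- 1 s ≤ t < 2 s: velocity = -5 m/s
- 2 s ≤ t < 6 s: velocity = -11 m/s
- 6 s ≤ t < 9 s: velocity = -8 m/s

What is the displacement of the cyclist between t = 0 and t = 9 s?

-72 m

Net displacement equals the area under the velocity-time graph (areas below the axis count negative).
0–1 s: 1 × 1 = 1 m
1–2 s: -5 × 1 = -5 m
2–6 s: -11 × 4 = -44 m
6–9 s: -8 × 3 = -24 m
Net displacement = -72 m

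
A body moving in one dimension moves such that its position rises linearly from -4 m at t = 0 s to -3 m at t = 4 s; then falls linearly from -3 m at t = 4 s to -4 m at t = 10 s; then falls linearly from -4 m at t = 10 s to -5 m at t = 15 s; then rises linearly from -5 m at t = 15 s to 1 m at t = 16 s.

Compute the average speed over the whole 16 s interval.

0.5625 m/s

Average speed = (total path length)/(elapsed time); on a piecewise-linear x-t graph the path length is Σ|Δx|.
0–4 s: |Δx| = |-3 − -4| = 1 m
4–10 s: |Δx| = |-4 − -3| = 1 m
10–15 s: |Δx| = |-5 − -4| = 1 m
15–16 s: |Δx| = |1 − -5| = 6 m
Total path = 9 m; average speed = 9/16 = 0.5625 m/s.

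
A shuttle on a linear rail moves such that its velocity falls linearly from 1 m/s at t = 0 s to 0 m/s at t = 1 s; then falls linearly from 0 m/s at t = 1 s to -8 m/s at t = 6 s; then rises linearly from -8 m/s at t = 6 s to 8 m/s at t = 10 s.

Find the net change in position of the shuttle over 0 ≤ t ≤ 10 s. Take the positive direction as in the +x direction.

Displacement is the signed area under the v-t curve.
0–1 s: ½(1 + 0)(1) = 0.5 m
1–6 s: ½(0 + -8)(5) = -20 m
6–10 s: ½(-8 + 8)(4) = 0 m
Net displacement = -19.5 m

-19.5 m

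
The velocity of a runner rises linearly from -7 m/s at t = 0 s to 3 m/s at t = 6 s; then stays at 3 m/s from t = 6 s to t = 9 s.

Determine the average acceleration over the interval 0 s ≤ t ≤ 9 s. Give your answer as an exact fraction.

10/9 m/s²

Average acceleration = Δv/Δt = (3 − -7)/(9 − 0) = 10/9 m/s².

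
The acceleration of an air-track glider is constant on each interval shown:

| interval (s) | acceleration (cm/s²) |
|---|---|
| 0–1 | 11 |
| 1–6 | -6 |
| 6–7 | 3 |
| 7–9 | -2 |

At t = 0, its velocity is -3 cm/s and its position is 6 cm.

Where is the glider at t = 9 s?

-89 cm

On each constant-a segment, Δv = aΔt and Δx = v₀Δt + ½aΔt²; chain segment to segment.
0–1 s: v starts -3 cm/s; Δx = -3·1 + ½·11·1² = 2.5 cm; v ends 8 cm/s.
1–6 s: v starts 8 cm/s; Δx = 8·5 + ½·-6·5² = -35 cm; v ends -22 cm/s.
6–7 s: v starts -22 cm/s; Δx = -22·1 + ½·3·1² = -20.5 cm; v ends -19 cm/s.
7–9 s: v starts -19 cm/s; Δx = -19·2 + ½·-2·2² = -42 cm; v ends -23 cm/s.
x(9) = 6 + Σ Δx = -89 cm.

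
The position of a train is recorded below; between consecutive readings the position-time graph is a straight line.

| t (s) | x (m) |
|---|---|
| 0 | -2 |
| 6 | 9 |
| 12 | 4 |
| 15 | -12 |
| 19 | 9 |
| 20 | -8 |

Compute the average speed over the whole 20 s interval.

3.5 m/s

Average speed = (total path length)/(elapsed time); on a piecewise-linear x-t graph the path length is Σ|Δx|.
0–6 s: |Δx| = |9 − -2| = 11 m
6–12 s: |Δx| = |4 − 9| = 5 m
12–15 s: |Δx| = |-12 − 4| = 16 m
15–19 s: |Δx| = |9 − -12| = 21 m
19–20 s: |Δx| = |-8 − 9| = 17 m
Total path = 70 m; average speed = 70/20 = 3.5 m/s.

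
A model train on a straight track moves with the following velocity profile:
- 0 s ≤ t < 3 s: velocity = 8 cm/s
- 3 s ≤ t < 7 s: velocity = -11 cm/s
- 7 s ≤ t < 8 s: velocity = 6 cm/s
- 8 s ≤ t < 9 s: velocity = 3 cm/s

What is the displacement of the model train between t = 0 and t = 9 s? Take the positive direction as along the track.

Net displacement equals the area under the velocity-time graph (areas below the axis count negative).
0–3 s: 8 × 3 = 24 cm
3–7 s: -11 × 4 = -44 cm
7–8 s: 6 × 1 = 6 cm
8–9 s: 3 × 1 = 3 cm
Net displacement = -11 cm

-11 cm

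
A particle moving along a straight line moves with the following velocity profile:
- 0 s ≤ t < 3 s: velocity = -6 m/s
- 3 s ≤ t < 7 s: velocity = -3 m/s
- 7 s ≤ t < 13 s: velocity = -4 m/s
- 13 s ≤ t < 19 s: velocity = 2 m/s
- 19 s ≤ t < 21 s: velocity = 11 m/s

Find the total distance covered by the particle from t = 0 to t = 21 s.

88 m

Distance (not displacement) is the total path length: add the absolute areas under v-t.
0–3 s: |-6| × 3 = 18 m
3–7 s: |-3| × 4 = 12 m
7–13 s: |-4| × 6 = 24 m
13–19 s: |2| × 6 = 12 m
19–21 s: |11| × 2 = 22 m
Total distance = 88 m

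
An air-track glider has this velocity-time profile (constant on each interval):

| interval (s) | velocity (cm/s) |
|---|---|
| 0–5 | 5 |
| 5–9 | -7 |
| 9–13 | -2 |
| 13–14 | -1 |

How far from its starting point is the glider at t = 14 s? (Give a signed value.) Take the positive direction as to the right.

Displacement is the signed area under the v-t curve.
0–5 s: 5 × 5 = 25 cm
5–9 s: -7 × 4 = -28 cm
9–13 s: -2 × 4 = -8 cm
13–14 s: -1 × 1 = -1 cm
Net displacement = -12 cm

-12 cm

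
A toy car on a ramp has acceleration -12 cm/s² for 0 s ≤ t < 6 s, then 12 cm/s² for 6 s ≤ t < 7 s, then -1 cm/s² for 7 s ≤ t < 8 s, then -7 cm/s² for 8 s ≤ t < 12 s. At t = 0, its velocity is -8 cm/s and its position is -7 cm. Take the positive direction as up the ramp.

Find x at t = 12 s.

-745.5 cm

On each constant-a segment, Δv = aΔt and Δx = v₀Δt + ½aΔt²; chain segment to segment.
0–6 s: v starts -8 cm/s; Δx = -8·6 + ½·-12·6² = -264 cm; v ends -80 cm/s.
6–7 s: v starts -80 cm/s; Δx = -80·1 + ½·12·1² = -74 cm; v ends -68 cm/s.
7–8 s: v starts -68 cm/s; Δx = -68·1 + ½·-1·1² = -68.5 cm; v ends -69 cm/s.
8–12 s: v starts -69 cm/s; Δx = -69·4 + ½·-7·4² = -332 cm; v ends -97 cm/s.
x(12) = -7 + Σ Δx = -745.5 cm.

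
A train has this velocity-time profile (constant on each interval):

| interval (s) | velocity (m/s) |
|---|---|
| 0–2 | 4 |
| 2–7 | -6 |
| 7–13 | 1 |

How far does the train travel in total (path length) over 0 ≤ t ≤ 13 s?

44 m

Distance (not displacement) is the total path length: add the absolute areas under v-t.
0–2 s: |4| × 2 = 8 m
2–7 s: |-6| × 5 = 30 m
7–13 s: |1| × 6 = 6 m
Total distance = 44 m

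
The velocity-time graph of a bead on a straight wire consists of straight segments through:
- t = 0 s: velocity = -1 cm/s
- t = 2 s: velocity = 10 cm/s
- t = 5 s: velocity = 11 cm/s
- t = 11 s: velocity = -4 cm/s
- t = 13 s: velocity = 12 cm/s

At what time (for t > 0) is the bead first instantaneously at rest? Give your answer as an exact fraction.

v changes sign on 0–2 s (from -1 to 10); the graph is linear there, so v = 0 at t = 0 + (1)·(2 − 0)/(10 − -1) = 2/11 s.

t = 2/11 s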